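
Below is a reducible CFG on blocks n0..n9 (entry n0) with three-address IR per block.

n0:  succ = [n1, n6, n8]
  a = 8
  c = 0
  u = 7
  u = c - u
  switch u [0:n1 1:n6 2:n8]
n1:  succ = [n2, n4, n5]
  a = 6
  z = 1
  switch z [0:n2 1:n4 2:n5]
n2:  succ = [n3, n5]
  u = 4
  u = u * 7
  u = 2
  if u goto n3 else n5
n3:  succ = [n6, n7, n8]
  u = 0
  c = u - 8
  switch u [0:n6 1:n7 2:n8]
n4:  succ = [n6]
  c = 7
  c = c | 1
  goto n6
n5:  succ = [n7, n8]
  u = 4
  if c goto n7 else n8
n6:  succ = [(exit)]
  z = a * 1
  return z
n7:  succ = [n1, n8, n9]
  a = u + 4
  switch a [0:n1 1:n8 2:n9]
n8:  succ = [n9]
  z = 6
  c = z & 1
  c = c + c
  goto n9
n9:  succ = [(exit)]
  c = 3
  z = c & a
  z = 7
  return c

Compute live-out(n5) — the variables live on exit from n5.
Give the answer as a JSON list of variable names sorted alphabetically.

Per-block:
  n0: def={a,c,u} ue=∅
  n1: def={a,z} ue=∅
  n2: def={u} ue=∅
  n3: def={c,u} ue=∅
  n4: def={c} ue=∅
  n5: def={u} ue={c}
  n6: def={z} ue={a}
  n7: def={a} ue={u}
  n8: def={c,z} ue=∅
  n9: def={c,z} ue={a}

Liveness:
  live n0: ∅→{a,c}
  live n1: {c}→{a,c}
  live n2: {a,c}→{a,c}
  live n3: {a}→{a,c,u}
  live n4: {a}→{a}
  live n5: {a,c}→{a,c,u}
  live n6: {a}→∅
  live n7: {c,u}→{a,c}
  live n8: {a}→{a}
  live n9: {a}→∅

live-out(n5) = ["a", "c", "u"]

Answer: ["a", "c", "u"]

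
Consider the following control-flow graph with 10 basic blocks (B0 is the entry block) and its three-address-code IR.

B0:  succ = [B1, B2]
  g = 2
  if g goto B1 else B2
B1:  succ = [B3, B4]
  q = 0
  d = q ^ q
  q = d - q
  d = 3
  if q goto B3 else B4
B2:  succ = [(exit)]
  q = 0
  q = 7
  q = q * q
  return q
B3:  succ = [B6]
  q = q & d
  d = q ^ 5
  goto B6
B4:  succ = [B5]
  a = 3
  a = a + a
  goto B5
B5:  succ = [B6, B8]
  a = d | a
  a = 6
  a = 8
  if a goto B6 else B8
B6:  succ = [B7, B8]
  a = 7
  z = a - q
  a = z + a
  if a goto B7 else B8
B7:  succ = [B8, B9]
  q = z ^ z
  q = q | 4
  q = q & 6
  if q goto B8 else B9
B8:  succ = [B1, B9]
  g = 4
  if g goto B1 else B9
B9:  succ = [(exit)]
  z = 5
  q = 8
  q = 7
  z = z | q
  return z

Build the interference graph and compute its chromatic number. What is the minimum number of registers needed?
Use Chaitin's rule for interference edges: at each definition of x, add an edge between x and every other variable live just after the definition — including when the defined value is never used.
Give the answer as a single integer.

Answer: 3

Working:
Per-block:
  B0: def={g} ue=∅
  B1: def={d,q} ue=∅
  B2: def={q} ue=∅
  B3: def={d,q} ue={d,q}
  B4: def={a} ue=∅
  B5: def={a} ue={a,d}
  B6: def={a,z} ue={q}
  B7: def={q} ue={z}
  B8: def={g} ue=∅
  B9: def={q,z} ue=∅

Liveness:
  B0 li=∅ lo=∅
  B1 li=∅ lo={d,q}
  B2 li=∅ lo=∅
  B3 li={d,q} lo={q}
  B4 li={d,q} lo={a,d,q}
  B5 li={a,d,q} lo={q}
  B6 li={q} lo={z}
  B7 li={z} lo=∅
  B8 li=∅ lo=∅
  B9 li=∅ lo=∅

Interfere edges:
  a: {d,q,z}
  d: {a,q}
  g: ∅
  q: {a,d,z}
  z: {a,q}

Chromatic number:
  clique {a,d,q} ⇒ need ≥ 3
  3-colouring: R0={a,g}  R1={q}  R2={d,z}
  χ = 3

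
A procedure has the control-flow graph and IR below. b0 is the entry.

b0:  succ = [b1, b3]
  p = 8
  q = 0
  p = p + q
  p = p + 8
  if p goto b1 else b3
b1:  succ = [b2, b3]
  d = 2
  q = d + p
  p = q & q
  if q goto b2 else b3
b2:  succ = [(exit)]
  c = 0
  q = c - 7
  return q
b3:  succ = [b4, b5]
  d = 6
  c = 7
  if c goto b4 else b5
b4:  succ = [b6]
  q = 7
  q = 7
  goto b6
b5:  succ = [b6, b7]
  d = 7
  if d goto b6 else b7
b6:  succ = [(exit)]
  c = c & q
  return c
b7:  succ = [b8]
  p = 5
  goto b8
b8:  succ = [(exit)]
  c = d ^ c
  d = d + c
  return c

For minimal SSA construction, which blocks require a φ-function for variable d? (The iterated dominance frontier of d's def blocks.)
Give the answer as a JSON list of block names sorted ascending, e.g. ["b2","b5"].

idom tree: b1←b0 b2←b1 b3←b0 b4←b3 b5←b3 b6←b3 b7←b5 b8←b7
Dom∩ at merges:
  b3: preds {b0,b1}: {b0} ∩ {b0,b1} = {b0}; idom=b0
  b6: preds {b4,b5}: {b0,b3,b4} ∩ {b0,b3,b5} = {b0,b3}; idom=b3

Frontier:
  b3←b0: walk · to b0
  b3←b1: walk b1 to b0
  b6←b4: walk b4 to b3
  b6←b5: walk b5 to b3
  b0: DF=∅
  b1: DF={b3}
  b2: DF=∅
  b3: DF=∅
  b4: DF={b6}
  b5: DF={b6}
  b6: DF=∅
  b7: DF=∅
  b8: DF=∅

φ for d: defs {b1,b3,b5,b8}
  DF⁺ = {b3,b6}

Answer: ["b3", "b6"]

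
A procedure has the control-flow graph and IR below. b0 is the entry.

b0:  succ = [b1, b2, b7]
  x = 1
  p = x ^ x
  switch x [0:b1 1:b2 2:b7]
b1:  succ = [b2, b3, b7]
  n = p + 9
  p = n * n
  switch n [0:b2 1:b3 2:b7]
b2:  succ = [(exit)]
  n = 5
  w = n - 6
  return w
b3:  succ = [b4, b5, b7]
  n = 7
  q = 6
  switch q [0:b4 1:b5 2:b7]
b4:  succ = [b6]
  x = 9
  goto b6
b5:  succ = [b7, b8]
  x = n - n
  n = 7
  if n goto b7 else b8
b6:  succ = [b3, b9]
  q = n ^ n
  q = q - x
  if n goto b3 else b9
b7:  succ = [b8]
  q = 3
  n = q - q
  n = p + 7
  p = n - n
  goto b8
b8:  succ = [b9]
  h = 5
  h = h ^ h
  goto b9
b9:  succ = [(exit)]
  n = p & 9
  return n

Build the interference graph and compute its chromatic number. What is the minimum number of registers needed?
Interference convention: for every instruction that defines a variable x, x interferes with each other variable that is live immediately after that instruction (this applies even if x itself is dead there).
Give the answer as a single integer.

Answer: 4

Working:
Block summaries:
  b0: {p,x} / ∅
  b1: {n,p} / {p}
  b2: {n,w} / ∅
  b3: {n,q} / ∅
  b4: {x} / ∅
  b5: {n,x} / {n}
  b6: {q} / {n,x}
  b7: {n,p,q} / {p}
  b8: {h} / ∅
  b9: {n} / {p}

Live sets:
  live b0: ∅→{p}
  live b1: {p}→{p}
  live b2: ∅→∅
  live b3: {p}→{n,p}
  live b4: {n,p}→{n,p,x}
  live b5: {n,p}→{p}
  live b6: {n,p,x}→{p}
  live b7: {p}→{p}
  live b8: {p}→{p}
  live b9: {p}→∅

Interfere edges:
  h: {p}
  n: {p,q,x}
  p: {h,n,q,x}
  q: {n,p,x}
  w: ∅
  x: {n,p,q}

Colouring:
  clique {n,p,q,x} ⇒ need ≥ 4
  4-colouring: r0={p,w}  r1={h,n}  r2={q}  r3={x}
  χ = 4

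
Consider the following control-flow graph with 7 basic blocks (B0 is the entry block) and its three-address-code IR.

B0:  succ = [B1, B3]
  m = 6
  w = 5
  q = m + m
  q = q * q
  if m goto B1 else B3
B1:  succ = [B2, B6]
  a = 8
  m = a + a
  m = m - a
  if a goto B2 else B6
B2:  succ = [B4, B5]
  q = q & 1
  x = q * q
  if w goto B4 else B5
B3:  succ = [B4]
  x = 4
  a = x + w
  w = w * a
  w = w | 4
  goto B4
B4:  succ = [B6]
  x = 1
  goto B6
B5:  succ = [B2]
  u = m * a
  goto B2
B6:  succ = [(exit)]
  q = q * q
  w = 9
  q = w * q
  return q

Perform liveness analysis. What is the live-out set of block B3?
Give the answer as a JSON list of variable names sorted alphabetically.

Per-block:
  B0: {m,q,w} / ∅
  B1: {a,m} / ∅
  B2: {q,x} / {q,w}
  B3: {a,w,x} / {w}
  B4: {x} / ∅
  B5: {u} / {a,m}
  B6: {q,w} / {q}

Backward fixpoint:
  B0 li=∅ lo={q,w}
  B1 li={q,w} lo={a,m,q,w}
  B2 li={a,m,q,w} lo={a,m,q,w}
  B3 li={q,w} lo={q}
  B4 li={q} lo={q}
  B5 li={a,m,q,w} lo={a,m,q,w}
  B6 li={q} lo=∅

live-out(B3) = ["q"]

Answer: ["q"]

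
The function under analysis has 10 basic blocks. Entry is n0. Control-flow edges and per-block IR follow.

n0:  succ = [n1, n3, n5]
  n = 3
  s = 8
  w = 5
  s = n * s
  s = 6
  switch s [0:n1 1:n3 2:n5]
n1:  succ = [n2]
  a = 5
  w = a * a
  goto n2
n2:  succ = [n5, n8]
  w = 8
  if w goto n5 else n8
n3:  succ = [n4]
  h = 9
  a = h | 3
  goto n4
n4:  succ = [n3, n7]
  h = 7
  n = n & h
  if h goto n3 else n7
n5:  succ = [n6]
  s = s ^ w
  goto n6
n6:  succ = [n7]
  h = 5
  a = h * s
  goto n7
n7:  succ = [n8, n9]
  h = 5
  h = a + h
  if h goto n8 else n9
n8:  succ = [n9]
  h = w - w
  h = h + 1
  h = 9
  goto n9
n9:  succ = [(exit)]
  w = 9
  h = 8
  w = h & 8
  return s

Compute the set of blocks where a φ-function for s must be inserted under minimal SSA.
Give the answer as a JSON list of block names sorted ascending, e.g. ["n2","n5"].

idom tree: n1←n0 n2←n1 n3←n0 n4←n3 n5←n0 n6←n5 n7←n0 n8←n0 n9←n0
Join-block Dom:
  n3: preds {n0,n4}: {n0} ∩ {n0,n3,n4} = {n0}; idom=n0
  n5: preds {n0,n2}: {n0} ∩ {n0,n1,n2} = {n0}; idom=n0
  n7: preds {n4,n6}: {n0,n3,n4} ∩ {n0,n5,n6} = {n0}; idom=n0
  n8: preds {n2,n7}: {n0,n1,n2} ∩ {n0,n7} = {n0}; idom=n0
  n9: preds {n7,n8}: {n0,n7} ∩ {n0,n8} = {n0}; idom=n0

DF derivation:
  n3←n0: walk · to n0
  n3←n4: walk n4→n3 to n0
  n5←n0: walk · to n0
  n5←n2: walk n2→n1 to n0
  n7←n4: walk n4→n3 to n0
  n7←n6: walk n6→n5 to n0
  n8←n2: walk n2→n1 to n0
  n8←n7: walk n7 to n0
  n9←n7: walk n7 to n0
  n9←n8: walk n8 to n0
  n0: DF=∅
  n1: DF={n5,n8}
  n2: DF={n5,n8}
  n3: DF={n3,n7}
  n4: DF={n3,n7}
  n5: DF={n7}
  n6: DF={n7}
  n7: DF={n8,n9}
  n8: DF={n9}
  n9: DF=∅

φ for s: defs {n0,n5}
  DF⁺ = {n7,n8,n9}

Answer: ["n7", "n8", "n9"]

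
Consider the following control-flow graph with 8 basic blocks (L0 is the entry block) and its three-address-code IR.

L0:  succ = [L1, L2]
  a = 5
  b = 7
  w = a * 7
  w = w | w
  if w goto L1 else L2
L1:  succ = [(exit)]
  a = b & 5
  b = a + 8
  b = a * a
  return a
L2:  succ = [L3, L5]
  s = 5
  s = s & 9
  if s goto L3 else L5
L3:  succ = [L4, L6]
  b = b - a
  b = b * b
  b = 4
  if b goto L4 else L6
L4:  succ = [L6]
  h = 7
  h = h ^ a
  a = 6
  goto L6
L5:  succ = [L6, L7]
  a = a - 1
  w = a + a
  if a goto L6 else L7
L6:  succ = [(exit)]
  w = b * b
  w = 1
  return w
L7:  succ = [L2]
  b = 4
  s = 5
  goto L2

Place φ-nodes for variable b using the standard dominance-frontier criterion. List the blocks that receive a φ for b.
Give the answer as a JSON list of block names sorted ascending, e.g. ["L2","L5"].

idom tree: L1←L0 L2←L0 L3←L2 L4←L3 L5←L2 L6←L2 L7←L5
Dom at joins:
  L2: preds {L0,L7}: {L0} ∩ {L0,L2,L5,L7} = {L0}; idom=L0
  L6: preds {L3,L4,L5}: {L0,L2,L3} ∩ {L0,L2,L3,L4} ∩ {L0,L2,L5} = {L0,L2}; idom=L2

Frontier:
  L2←L0: walk · to L0
  L2←L7: walk L7→L5→L2 to L0
  L6←L3: walk L3 to L2
  L6←L4: walk L4→L3 to L2
  L6←L5: walk L5 to L2
  DF(L0)=∅
  DF(L1)=∅
  DF(L2)={L2}
  DF(L3)={L6}
  DF(L4)={L6}
  DF(L5)={L2,L6}
  DF(L6)=∅
  DF(L7)={L2}

φ for b: defs {L0,L1,L3,L7}
  DF⁺ = {L2,L6}

Answer: ["L2", "L6"]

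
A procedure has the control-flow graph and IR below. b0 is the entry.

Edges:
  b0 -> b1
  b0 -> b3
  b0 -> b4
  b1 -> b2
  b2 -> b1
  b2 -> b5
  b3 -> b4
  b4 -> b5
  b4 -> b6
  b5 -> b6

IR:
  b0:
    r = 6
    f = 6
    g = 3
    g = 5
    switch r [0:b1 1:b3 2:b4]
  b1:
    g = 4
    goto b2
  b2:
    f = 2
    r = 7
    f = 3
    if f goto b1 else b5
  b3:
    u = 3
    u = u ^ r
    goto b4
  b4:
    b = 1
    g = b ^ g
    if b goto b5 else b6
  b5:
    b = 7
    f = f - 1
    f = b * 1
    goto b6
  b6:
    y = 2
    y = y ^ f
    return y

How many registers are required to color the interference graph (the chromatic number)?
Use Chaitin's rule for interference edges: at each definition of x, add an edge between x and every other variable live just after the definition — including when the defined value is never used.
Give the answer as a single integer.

Answer: 4

Working:
Per-block:
  b0: {f,g,r} / ∅
  b1: {g} / ∅
  b2: {f,r} / ∅
  b3: {u} / {r}
  b4: {b,g} / {g}
  b5: {b,f} / {f}
  b6: {y} / {f}

Liveness:
  b0 li=∅ lo={f,g,r}
  b1 li=∅ lo=∅
  b2 li=∅ lo={f}
  b3 li={f,g,r} lo={f,g}
  b4 li={f,g} lo={f}
  b5 li={f} lo={f}
  b6 li={f} lo=∅

Interfere edges:
  b: {f,g}
  f: {b,g,r,u,y}
  g: {b,f,r,u}
  r: {f,g,u}
  u: {f,g,r}
  y: {f}

Colouring:
  lower bound: {f,g,r,u} mutually conflict ⇒ χ ≥ 4
  4-colouring: c0={f}  c1={g,y}  c2={b,r}  c3={u}
  χ = 4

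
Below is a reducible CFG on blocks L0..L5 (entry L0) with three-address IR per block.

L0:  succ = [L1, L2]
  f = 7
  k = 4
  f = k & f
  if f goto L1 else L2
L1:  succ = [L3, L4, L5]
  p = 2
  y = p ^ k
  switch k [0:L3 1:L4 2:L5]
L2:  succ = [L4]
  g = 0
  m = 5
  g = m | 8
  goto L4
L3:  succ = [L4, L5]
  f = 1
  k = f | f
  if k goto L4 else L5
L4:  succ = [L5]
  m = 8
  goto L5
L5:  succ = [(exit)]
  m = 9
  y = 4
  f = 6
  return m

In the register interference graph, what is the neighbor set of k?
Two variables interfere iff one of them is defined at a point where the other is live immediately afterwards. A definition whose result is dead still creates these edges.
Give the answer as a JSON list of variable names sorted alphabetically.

def/use:
  L0: {f,k} / ∅
  L1: {p,y} / {k}
  L2: {g,m} / ∅
  L3: {f,k} / ∅
  L4: {m} / ∅
  L5: {f,m,y} / ∅

Liveness:
  L0 li=∅ lo={k}
  L1 li={k} lo=∅
  L2 li=∅ lo=∅
  L3 li=∅ lo=∅
  L4 li=∅ lo=∅
  L5 li=∅ lo=∅

Interfere edges:
  f — {k,m}
  g — ∅
  k — {f,p,y}
  m — {f,y}
  p — {k}
  y — {k,m}

N(k) = ["f", "p", "y"]

Answer: ["f", "p", "y"]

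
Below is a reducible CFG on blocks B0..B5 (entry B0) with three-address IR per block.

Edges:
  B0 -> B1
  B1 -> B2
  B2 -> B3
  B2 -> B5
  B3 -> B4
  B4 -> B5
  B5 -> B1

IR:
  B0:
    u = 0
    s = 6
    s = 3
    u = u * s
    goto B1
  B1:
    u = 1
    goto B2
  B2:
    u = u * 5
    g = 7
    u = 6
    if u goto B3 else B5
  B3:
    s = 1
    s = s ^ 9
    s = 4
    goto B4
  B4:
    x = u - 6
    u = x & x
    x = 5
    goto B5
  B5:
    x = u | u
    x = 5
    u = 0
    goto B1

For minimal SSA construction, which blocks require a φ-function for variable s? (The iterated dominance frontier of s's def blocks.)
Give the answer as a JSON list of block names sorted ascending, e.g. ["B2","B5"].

Answer: ["B1", "B5"]

Working:
idom tree: B1←B0 B2←B1 B3←B2 B4←B3 B5←B2
Dom∩ at merges:
  B1: preds {B0,B5}: {B0} ∩ {B0,B1,B2,B5} = {B0}; idom=B0
  B5: preds {B2,B4}: {B0,B1,B2} ∩ {B0,B1,B2,B3,B4} = {B0,B1,B2}; idom=B2

Frontier:
  join B1 pred B0: · stop@B0
  join B1 pred B5: B5→B2→B1 stop@B0
  join B5 pred B2: · stop@B2
  join B5 pred B4: B4→B3 stop@B2
  B0: DF=∅
  B1: DF={B1}
  B2: DF={B1}
  B3: DF={B5}
  B4: DF={B5}
  B5: DF={B1}

φ for s: defs {B0,B3}
  DF⁺ = {B1,B5}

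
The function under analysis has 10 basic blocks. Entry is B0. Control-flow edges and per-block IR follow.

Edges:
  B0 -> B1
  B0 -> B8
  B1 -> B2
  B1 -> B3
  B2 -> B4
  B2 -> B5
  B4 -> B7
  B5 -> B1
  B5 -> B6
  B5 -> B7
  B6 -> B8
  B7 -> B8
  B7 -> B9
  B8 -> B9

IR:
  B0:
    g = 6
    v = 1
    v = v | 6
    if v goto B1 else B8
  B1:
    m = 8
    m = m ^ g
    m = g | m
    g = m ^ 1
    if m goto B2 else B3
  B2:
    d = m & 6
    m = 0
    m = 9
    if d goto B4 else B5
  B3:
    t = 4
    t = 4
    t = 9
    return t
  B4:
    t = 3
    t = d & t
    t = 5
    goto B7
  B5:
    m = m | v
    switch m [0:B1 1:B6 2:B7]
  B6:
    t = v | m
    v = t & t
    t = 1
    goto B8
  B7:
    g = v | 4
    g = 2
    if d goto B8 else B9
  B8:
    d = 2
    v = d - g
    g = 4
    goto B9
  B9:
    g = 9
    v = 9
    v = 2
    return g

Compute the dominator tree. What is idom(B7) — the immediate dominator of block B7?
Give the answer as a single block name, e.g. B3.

Answer: B2

Working:
idom tree: B1←B0 B2←B1 B3←B1 B4←B2 B5←B2 B6←B5 B7←B2 B8←B0 B9←B0
Dom at joins:
  B1: preds {B0,B5}: {B0} ∩ {B0,B1,B2,B5} = {B0}; idom=B0
  B7: preds {B4,B5}: {B0,B1,B2,B4} ∩ {B0,B1,B2,B5} = {B0,B1,B2}; idom=B2
  B8: preds {B0,B6,B7}: {B0} ∩ {B0,B1,B2,B5,B6} ∩ {B0,B1,B2,B7} = {B0}; idom=B0
  B9: preds {B7,B8}: {B0,B1,B2,B7} ∩ {B0,B8} = {B0}; idom=B0

idom(B7) = B2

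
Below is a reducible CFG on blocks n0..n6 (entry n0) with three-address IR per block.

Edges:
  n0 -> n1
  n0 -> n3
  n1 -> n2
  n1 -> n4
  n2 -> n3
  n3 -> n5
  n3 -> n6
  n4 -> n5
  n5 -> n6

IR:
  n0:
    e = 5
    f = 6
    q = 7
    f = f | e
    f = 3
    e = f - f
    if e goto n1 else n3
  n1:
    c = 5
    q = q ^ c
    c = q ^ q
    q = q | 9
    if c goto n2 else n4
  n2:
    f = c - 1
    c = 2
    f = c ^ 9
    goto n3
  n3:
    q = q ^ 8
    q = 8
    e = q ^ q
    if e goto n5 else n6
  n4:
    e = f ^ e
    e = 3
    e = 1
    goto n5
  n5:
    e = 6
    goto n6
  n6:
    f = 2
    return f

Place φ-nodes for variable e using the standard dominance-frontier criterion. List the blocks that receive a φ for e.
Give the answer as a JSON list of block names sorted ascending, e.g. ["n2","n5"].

idom tree: n1←n0 n2←n1 n3←n0 n4←n1 n5←n0 n6←n0
Dom at joins:
  n3: preds {n0,n2}: {n0} ∩ {n0,n1,n2} = {n0}; idom=n0
  n5: preds {n3,n4}: {n0,n3} ∩ {n0,n1,n4} = {n0}; idom=n0
  n6: preds {n3,n5}: {n0,n3} ∩ {n0,n5} = {n0}; idom=n0

Frontier:
  join n3 pred n0: · stop@n0
  join n3 pred n2: n2→n1 stop@n0
  join n5 pred n3: n3 stop@n0
  join n5 pred n4: n4→n1 stop@n0
  join n6 pred n3: n3 stop@n0
  join n6 pred n5: n5 stop@n0
  DF(n0)=∅
  DF(n1)={n3,n5}
  DF(n2)={n3}
  DF(n3)={n5,n6}
  DF(n4)={n5}
  DF(n5)={n6}
  DF(n6)=∅

φ for e: defs {n0,n3,n4,n5}
  DF⁺ = {n5,n6}

Answer: ["n5", "n6"]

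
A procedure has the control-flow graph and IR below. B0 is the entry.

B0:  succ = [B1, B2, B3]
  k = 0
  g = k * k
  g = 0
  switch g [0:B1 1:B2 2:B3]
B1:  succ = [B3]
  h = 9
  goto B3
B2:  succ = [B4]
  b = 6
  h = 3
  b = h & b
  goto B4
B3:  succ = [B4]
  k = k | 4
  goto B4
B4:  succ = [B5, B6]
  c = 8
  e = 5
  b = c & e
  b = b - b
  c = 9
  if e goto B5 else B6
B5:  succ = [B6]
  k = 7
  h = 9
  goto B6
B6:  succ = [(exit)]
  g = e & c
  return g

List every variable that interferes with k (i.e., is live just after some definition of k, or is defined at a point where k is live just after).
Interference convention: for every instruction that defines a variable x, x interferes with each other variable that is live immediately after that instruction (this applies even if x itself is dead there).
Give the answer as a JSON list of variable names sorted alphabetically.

Answer: ["c", "e", "g", "h"]

Derivation:
Block summaries:
  B0 def {g,k} use ∅
  B1 def {h} use ∅
  B2 def {b,h} use ∅
  B3 def {k} use {k}
  B4 def {b,c,e} use ∅
  B5 def {h,k} use ∅
  B6 def {g} use {c,e}

Backward fixpoint:
  live B0: ∅→{k}
  live B1: {k}→{k}
  live B2: ∅→∅
  live B3: {k}→∅
  live B4: ∅→{c,e}
  live B5: {c,e}→{c,e}
  live B6: {c,e}→∅

Conflict graph:
  b — {e,h}
  c — {e,h,k}
  e — {b,c,h,k}
  g — {k}
  h — {b,c,e,k}
  k — {c,e,g,h}

N(k) = ["c", "e", "g", "h"]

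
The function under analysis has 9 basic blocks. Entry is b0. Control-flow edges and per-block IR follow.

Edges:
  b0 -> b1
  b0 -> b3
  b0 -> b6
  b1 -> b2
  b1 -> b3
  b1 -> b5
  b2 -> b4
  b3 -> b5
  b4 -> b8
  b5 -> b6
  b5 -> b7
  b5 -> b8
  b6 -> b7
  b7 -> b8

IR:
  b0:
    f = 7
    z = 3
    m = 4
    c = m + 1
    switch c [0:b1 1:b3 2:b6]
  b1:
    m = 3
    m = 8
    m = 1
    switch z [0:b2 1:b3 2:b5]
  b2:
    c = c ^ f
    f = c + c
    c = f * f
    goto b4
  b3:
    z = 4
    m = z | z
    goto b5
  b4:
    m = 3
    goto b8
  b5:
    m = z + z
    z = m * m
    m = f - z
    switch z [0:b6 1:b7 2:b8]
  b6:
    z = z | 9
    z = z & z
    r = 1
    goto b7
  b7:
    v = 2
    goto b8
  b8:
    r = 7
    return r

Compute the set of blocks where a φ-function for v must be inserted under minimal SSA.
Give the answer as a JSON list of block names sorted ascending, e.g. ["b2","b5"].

Answer: ["b8"]

Working:
idom tree: b1←b0 b2←b1 b3←b0 b4←b2 b5←b0 b6←b0 b7←b0 b8←b0
Dom∩ at merges:
  b3: preds {b0,b1}: {b0} ∩ {b0,b1} = {b0}; idom=b0
  b5: preds {b1,b3}: {b0,b1} ∩ {b0,b3} = {b0}; idom=b0
  b6: preds {b0,b5}: {b0} ∩ {b0,b5} = {b0}; idom=b0
  b7: preds {b5,b6}: {b0,b5} ∩ {b0,b6} = {b0}; idom=b0
  b8: preds {b4,b5,b7}: {b0,b1,b2,b4} ∩ {b0,b5} ∩ {b0,b7} = {b0}; idom=b0

DF derivation:
  join b3 pred b0: · stop@b0
  join b3 pred b1: b1 stop@b0
  join b5 pred b1: b1 stop@b0
  join b5 pred b3: b3 stop@b0
  join b6 pred b0: · stop@b0
  join b6 pred b5: b5 stop@b0
  join b7 pred b5: b5 stop@b0
  join b7 pred b6: b6 stop@b0
  join b8 pred b4: b4→b2→b1 stop@b0
  join b8 pred b5: b5 stop@b0
  join b8 pred b7: b7 stop@b0
  DF(b0)=∅
  DF(b1)={b3,b5,b8}
  DF(b2)={b8}
  DF(b3)={b5}
  DF(b4)={b8}
  DF(b5)={b6,b7,b8}
  DF(b6)={b7}
  DF(b7)={b8}
  DF(b8)=∅

φ for v: defs {b7}
  DF⁺ = {b8}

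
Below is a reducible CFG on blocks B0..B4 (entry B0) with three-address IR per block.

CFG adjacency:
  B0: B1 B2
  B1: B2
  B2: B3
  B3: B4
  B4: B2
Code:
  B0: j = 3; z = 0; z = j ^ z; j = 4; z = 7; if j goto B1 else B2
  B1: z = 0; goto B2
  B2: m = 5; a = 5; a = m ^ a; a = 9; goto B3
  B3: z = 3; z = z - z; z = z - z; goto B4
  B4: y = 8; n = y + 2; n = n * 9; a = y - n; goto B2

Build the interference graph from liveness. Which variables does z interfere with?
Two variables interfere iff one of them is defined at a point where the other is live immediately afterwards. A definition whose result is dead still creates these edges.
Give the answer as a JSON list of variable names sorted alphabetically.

def/use:
  B0 def {j,z} use ∅
  B1 def {z} use ∅
  B2 def {a,m} use ∅
  B3 def {z} use ∅
  B4 def {a,n,y} use ∅

Backward fixpoint:
  B0: in=∅ out=∅
  B1: in=∅ out=∅
  B2: in=∅ out=∅
  B3: in=∅ out=∅
  B4: in=∅ out=∅

Conflict graph:
  a — {m}
  j — {z}
  m — {a}
  n — {y}
  y — {n}
  z — {j}

N(z) = ["j"]

Answer: ["j"]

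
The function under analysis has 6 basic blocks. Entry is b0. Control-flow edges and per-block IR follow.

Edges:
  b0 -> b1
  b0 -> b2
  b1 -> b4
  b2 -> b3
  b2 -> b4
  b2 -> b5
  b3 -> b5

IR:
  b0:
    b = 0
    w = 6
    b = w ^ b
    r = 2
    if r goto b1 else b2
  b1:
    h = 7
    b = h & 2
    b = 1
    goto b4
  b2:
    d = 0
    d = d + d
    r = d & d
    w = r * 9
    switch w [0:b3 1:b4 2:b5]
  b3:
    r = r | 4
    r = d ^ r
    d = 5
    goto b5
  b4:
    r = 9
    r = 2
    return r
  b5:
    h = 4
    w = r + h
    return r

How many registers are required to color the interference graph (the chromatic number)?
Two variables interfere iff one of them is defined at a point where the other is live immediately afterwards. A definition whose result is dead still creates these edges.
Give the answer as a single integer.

Answer: 3

Working:
Block summaries:
  b0: {b,r,w} / ∅
  b1: {b,h} / ∅
  b2: {d,r,w} / ∅
  b3: {d,r} / {d,r}
  b4: {r} / ∅
  b5: {h,w} / {r}

Live sets:
  b0 li=∅ lo=∅
  b1 li=∅ lo=∅
  b2 li=∅ lo={d,r}
  b3 li={d,r} lo={r}
  b4 li=∅ lo=∅
  b5 li={r} lo=∅

Interference:
  b — {w}
  d — {r,w}
  h — {r}
  r — {d,h,w}
  w — {b,d,r}

Colouring:
  clique {d,r,w} ⇒ need ≥ 3
  assign b→R0 d→R2 h→R1 r→R0 w→R1 — no edge inside a register ⇒ χ ≤ 3
  χ = 3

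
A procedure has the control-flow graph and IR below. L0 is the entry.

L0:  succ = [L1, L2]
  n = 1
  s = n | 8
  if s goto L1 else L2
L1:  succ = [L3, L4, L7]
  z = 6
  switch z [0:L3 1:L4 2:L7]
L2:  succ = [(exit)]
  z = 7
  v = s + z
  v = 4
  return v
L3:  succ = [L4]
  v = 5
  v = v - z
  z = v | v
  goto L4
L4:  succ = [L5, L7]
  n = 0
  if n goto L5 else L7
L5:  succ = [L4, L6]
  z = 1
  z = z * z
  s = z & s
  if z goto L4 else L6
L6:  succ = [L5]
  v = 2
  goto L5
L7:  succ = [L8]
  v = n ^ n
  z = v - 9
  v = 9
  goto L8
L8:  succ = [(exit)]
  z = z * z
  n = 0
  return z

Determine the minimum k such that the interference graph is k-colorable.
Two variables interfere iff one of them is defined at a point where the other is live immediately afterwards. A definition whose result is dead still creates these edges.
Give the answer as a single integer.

Block summaries:
  L0: {n,s} / ∅
  L1: {z} / ∅
  L2: {v,z} / {s}
  L3: {v,z} / {z}
  L4: {n} / ∅
  L5: {s,z} / {s}
  L6: {v} / ∅
  L7: {v,z} / {n}
  L8: {n,z} / {z}

Backward fixpoint:
  L0: in=∅ out={n,s}
  L1: in={n,s} out={n,s,z}
  L2: in={s} out=∅
  L3: in={s,z} out={s}
  L4: in={s} out={n,s}
  L5: in={s} out={s}
  L6: in={s} out={s}
  L7: in={n} out={z}
  L8: in={z} out=∅

Interfere edges:
  n — {s,z}
  s — {n,v,z}
  v — {s,z}
  z — {n,s,v}

Colouring:
  {n,s,z} pairwise interfere (3-clique) ⇒ χ ≥ 3
  assign n→r2 s→r0 v→r2 z→r1 — no edge inside a register ⇒ χ ≤ 3
  χ = 3

Answer: 3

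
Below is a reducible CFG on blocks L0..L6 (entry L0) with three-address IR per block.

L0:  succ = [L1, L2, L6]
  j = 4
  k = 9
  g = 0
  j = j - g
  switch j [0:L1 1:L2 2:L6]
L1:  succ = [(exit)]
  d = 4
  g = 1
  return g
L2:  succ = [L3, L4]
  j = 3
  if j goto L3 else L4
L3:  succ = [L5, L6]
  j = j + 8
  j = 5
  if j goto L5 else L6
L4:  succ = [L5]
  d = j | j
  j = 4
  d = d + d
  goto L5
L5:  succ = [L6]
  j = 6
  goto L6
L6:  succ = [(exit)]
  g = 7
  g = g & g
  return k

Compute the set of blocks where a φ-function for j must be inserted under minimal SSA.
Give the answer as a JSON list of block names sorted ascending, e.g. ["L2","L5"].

Answer: ["L5", "L6"]

Analysis:
idom tree: L1←L0 L2←L0 L3←L2 L4←L2 L5←L2 L6←L0
Dom at joins:
  L5: preds {L3,L4}: {L0,L2,L3} ∩ {L0,L2,L4} = {L0,L2}; idom=L2
  L6: preds {L0,L3,L5}: {L0} ∩ {L0,L2,L3} ∩ {L0,L2,L5} = {L0}; idom=L0

DF derivation:
  L5←L3: walk L3 to L2
  L5←L4: walk L4 to L2
  L6←L0: walk · to L0
  L6←L3: walk L3→L2 to L0
  L6←L5: walk L5→L2 to L0
  DF(L0)=∅
  DF(L1)=∅
  DF(L2)={L6}
  DF(L3)={L5,L6}
  DF(L4)={L5}
  DF(L5)={L6}
  DF(L6)=∅

φ for j: defs {L0,L2,L3,L4,L5}
  DF⁺ = {L5,L6}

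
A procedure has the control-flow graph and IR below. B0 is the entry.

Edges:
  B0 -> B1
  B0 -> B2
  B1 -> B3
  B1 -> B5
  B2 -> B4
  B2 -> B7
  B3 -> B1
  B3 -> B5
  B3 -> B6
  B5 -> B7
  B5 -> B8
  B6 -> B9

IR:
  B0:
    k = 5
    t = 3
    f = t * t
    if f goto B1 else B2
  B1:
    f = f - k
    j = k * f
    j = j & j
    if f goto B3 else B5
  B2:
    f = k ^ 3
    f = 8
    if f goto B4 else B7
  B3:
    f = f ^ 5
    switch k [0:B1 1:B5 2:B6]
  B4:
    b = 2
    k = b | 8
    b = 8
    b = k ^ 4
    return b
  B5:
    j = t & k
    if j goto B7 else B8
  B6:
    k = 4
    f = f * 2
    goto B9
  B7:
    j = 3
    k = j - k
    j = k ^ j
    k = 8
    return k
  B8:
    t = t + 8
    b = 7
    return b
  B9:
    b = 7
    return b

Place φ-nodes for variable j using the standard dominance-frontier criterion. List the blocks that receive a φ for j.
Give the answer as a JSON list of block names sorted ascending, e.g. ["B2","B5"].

Answer: ["B1", "B7"]

Derivation:
idom tree: B1←B0 B2←B0 B3←B1 B4←B2 B5←B1 B6←B3 B7←B0 B8←B5 B9←B6
Dom at joins:
  B1: preds {B0,B3}: {B0} ∩ {B0,B1,B3} = {B0}; idom=B0
  B5: preds {B1,B3}: {B0,B1} ∩ {B0,B1,B3} = {B0,B1}; idom=B1
  B7: preds {B2,B5}: {B0,B2} ∩ {B0,B1,B5} = {B0}; idom=B0

DF walk-up:
  B1←B0: walk · to B0
  B1←B3: walk B3→B1 to B0
  B5←B1: walk · to B1
  B5←B3: walk B3 to B1
  B7←B2: walk B2 to B0
  B7←B5: walk B5→B1 to B0
  B0 → ∅
  B1 → {B1,B7}
  B2 → {B7}
  B3 → {B1,B5}
  B4 → ∅
  B5 → {B7}
  B6 → ∅
  B7 → ∅
  B8 → ∅
  B9 → ∅

φ for j: defs {B1,B5,B7}
  DF⁺ = {B1,B7}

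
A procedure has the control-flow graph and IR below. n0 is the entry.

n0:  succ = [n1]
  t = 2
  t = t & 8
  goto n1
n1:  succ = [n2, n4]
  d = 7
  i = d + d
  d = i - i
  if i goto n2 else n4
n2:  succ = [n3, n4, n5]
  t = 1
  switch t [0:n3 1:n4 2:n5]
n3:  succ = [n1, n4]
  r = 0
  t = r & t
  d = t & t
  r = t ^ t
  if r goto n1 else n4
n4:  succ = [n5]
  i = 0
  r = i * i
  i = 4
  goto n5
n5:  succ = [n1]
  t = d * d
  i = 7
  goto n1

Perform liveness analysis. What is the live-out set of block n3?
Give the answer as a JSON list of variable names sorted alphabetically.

Answer: ["d"]

Working:
def/use:
  n0 def {t} use ∅
  n1 def {d,i} use ∅
  n2 def {t} use ∅
  n3 def {d,r,t} use {t}
  n4 def {i,r} use ∅
  n5 def {i,t} use {d}

Live sets:
  n0 li=∅ lo=∅
  n1 li=∅ lo={d}
  n2 li={d} lo={d,t}
  n3 li={t} lo={d}
  n4 li={d} lo={d}
  n5 li={d} lo=∅

live-out(n3) = ["d"]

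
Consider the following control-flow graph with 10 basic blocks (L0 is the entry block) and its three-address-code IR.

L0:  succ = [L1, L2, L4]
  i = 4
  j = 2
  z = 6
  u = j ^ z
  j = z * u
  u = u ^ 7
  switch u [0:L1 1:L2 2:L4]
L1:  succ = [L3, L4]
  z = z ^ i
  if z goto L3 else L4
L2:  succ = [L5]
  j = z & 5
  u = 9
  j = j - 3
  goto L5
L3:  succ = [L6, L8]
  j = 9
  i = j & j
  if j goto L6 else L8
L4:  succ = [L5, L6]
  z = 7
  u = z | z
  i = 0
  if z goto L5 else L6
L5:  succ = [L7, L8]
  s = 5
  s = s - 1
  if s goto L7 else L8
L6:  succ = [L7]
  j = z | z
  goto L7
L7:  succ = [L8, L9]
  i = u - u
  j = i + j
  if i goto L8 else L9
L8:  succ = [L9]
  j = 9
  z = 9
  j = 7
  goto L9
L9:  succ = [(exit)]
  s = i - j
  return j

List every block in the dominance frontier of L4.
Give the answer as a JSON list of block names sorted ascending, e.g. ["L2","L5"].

idom tree: L1←L0 L2←L0 L3←L1 L4←L0 L5←L0 L6←L0 L7←L0 L8←L0 L9←L0
Dom at joins:
  L4: preds {L0,L1}: {L0} ∩ {L0,L1} = {L0}; idom=L0
  L5: preds {L2,L4}: {L0,L2} ∩ {L0,L4} = {L0}; idom=L0
  L6: preds {L3,L4}: {L0,L1,L3} ∩ {L0,L4} = {L0}; idom=L0
  L7: preds {L5,L6}: {L0,L5} ∩ {L0,L6} = {L0}; idom=L0
  L8: preds {L3,L5,L7}: {L0,L1,L3} ∩ {L0,L5} ∩ {L0,L7} = {L0}; idom=L0
  L9: preds {L7,L8}: {L0,L7} ∩ {L0,L8} = {L0}; idom=L0

Frontier:
  join L4 pred L0: · stop@L0
  join L4 pred L1: L1 stop@L0
  join L5 pred L2: L2 stop@L0
  join L5 pred L4: L4 stop@L0
  join L6 pred L3: L3→L1 stop@L0
  join L6 pred L4: L4 stop@L0
  join L7 pred L5: L5 stop@L0
  join L7 pred L6: L6 stop@L0
  join L8 pred L3: L3→L1 stop@L0
  join L8 pred L5: L5 stop@L0
  join L8 pred L7: L7 stop@L0
  join L9 pred L7: L7 stop@L0
  join L9 pred L8: L8 stop@L0
  DF(L0)=∅
  DF(L1)={L4,L6,L8}
  DF(L2)={L5}
  DF(L3)={L6,L8}
  DF(L4)={L5,L6}
  DF(L5)={L7,L8}
  DF(L6)={L7}
  DF(L7)={L8,L9}
  DF(L8)={L9}
  DF(L9)=∅

DF(L4) = ["L5", "L6"]

Answer: ["L5", "L6"]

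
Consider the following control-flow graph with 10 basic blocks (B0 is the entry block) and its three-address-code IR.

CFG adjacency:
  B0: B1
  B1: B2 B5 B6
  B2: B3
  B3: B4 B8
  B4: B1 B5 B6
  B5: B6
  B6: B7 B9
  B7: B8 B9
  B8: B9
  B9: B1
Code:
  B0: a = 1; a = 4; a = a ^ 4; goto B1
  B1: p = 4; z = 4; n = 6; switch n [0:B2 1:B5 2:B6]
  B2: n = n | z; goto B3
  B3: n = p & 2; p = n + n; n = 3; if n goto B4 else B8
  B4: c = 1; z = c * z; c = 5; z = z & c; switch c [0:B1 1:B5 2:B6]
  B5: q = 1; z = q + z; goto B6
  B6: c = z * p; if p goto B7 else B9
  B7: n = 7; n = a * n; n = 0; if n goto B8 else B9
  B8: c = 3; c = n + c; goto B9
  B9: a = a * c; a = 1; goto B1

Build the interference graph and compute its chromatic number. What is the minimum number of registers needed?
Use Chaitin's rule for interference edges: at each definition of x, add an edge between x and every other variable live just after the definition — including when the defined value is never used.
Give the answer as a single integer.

Per-block:
  B0 def {a} use ∅
  B1 def {n,p,z} use ∅
  B2 def {n} use {n,z}
  B3 def {n,p} use {p}
  B4 def {c,z} use {z}
  B5 def {q,z} use {z}
  B6 def {c} use {p,z}
  B7 def {n} use {a}
  B8 def {c} use {n}
  B9 def {a} use {a,c}

Live sets:
  live B0: ∅→{a}
  live B1: {a}→{a,n,p,z}
  live B2: {a,n,p,z}→{a,p,z}
  live B3: {a,p,z}→{a,n,p,z}
  live B4: {a,p,z}→{a,p,z}
  live B5: {a,p,z}→{a,p,z}
  live B6: {a,p,z}→{a,c}
  live B7: {a,c}→{a,c,n}
  live B8: {a,n}→{a,c}
  live B9: {a,c}→{a}

Interfere edges:
  a — {c,n,p,q,z}
  c — {a,n,p,z}
  n — {a,c,p,z}
  p — {a,c,n,q,z}
  q — {a,p,z}
  z — {a,c,n,p,q}

Chromatic number:
  {a,c,n,p,z} pairwise interfere (5-clique) ⇒ χ ≥ 5
  5-colouring: r0={a}  r1={p}  r2={z}  r3={c,q}  r4={n}
  χ = 5

Answer: 5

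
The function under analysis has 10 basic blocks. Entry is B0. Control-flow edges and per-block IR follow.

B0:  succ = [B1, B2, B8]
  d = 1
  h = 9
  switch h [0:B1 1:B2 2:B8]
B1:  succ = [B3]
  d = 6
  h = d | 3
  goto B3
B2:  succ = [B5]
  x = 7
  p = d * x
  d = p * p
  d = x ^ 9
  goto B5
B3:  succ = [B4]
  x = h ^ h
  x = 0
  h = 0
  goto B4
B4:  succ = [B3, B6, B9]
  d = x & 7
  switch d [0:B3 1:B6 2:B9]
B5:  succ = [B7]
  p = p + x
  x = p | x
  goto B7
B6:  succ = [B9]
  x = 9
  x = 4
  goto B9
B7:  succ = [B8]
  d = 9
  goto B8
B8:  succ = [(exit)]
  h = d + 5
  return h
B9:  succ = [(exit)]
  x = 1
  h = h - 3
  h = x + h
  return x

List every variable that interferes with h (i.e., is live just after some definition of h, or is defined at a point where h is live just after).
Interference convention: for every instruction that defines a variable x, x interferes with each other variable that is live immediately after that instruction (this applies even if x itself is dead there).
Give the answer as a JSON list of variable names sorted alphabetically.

Block summaries:
  B0: def={d,h} ue=∅
  B1: def={d,h} ue=∅
  B2: def={d,p,x} ue={d}
  B3: def={h,x} ue={h}
  B4: def={d} ue={x}
  B5: def={p,x} ue={p,x}
  B6: def={x} ue=∅
  B7: def={d} ue=∅
  B8: def={h} ue={d}
  B9: def={h,x} ue={h}

Liveness:
  B0 li=∅ lo={d}
  B1 li=∅ lo={h}
  B2 li={d} lo={p,x}
  B3 li={h} lo={h,x}
  B4 li={h,x} lo={h}
  B5 li={p,x} lo=∅
  B6 li={h} lo={h}
  B7 li=∅ lo={d}
  B8 li={d} lo=∅
  B9 li={h} lo=∅

Interference:
  d↔{h,p,x}
  h↔{d,x}
  p↔{d,x}
  x↔{d,h,p}

N(h) = ["d", "x"]

Answer: ["d", "x"]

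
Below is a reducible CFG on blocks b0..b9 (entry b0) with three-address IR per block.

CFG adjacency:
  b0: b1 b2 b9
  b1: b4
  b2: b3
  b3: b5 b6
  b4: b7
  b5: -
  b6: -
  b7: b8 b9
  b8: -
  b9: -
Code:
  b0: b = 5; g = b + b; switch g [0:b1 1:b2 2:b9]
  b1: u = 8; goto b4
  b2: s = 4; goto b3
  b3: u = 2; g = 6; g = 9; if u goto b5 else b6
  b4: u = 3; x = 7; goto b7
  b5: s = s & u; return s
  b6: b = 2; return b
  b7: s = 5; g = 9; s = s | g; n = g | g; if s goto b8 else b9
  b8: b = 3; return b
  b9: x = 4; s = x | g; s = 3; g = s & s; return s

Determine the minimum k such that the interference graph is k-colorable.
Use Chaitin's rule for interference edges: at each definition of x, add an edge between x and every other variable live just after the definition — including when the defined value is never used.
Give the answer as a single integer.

Answer: 3

Analysis:
def/use:
  b0 def {b,g} use ∅
  b1 def {u} use ∅
  b2 def {s} use ∅
  b3 def {g,u} use ∅
  b4 def {u,x} use ∅
  b5 def {s} use {s,u}
  b6 def {b} use ∅
  b7 def {g,n,s} use ∅
  b8 def {b} use ∅
  b9 def {g,s,x} use {g}

Liveness:
  live b0: ∅→{g}
  live b1: ∅→∅
  live b2: ∅→{s}
  live b3: {s}→{s,u}
  live b4: ∅→∅
  live b5: {s,u}→∅
  live b6: ∅→∅
  live b7: ∅→{g}
  live b8: ∅→∅
  live b9: {g}→∅

Conflict graph:
  b↔∅
  g↔{n,s,u,x}
  n↔{g,s}
  s↔{g,n,u}
  u↔{g,s}
  x↔{g}

Colouring:
  {g,n,s} pairwise interfere (3-clique) ⇒ χ ≥ 3
  3-colouring: r0={b,g}  r1={s,x}  r2={n,u}
  χ = 3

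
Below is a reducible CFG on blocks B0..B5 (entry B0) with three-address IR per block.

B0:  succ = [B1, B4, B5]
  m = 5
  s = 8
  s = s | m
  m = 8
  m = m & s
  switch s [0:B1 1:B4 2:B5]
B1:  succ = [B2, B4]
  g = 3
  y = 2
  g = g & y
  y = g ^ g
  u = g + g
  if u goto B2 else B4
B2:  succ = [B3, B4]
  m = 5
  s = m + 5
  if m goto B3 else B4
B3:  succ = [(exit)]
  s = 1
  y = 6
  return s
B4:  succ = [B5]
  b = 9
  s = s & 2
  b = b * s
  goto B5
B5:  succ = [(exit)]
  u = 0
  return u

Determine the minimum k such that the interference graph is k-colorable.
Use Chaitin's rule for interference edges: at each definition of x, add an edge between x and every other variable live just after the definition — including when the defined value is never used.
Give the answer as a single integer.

Answer: 3

Working:
Block summaries:
  B0: {m,s} / ∅
  B1: {g,u,y} / ∅
  B2: {m,s} / ∅
  B3: {s,y} / ∅
  B4: {b,s} / {s}
  B5: {u} / ∅

Live sets:
  B0 li=∅ lo={s}
  B1 li={s} lo={s}
  B2 li=∅ lo={s}
  B3 li=∅ lo=∅
  B4 li={s} lo=∅
  B5 li=∅ lo=∅

Interfere edges:
  b↔{s}
  g↔{s,y}
  m↔{s}
  s↔{b,g,m,u,y}
  u↔{s}
  y↔{g,s}

Colouring:
  {g,s,y} pairwise interfere (3-clique) ⇒ χ ≥ 3
  assign b→c1 g→c1 m→c1 s→c0 u→c1 y→c2 — no edge inside a register ⇒ χ ≤ 3
  χ = 3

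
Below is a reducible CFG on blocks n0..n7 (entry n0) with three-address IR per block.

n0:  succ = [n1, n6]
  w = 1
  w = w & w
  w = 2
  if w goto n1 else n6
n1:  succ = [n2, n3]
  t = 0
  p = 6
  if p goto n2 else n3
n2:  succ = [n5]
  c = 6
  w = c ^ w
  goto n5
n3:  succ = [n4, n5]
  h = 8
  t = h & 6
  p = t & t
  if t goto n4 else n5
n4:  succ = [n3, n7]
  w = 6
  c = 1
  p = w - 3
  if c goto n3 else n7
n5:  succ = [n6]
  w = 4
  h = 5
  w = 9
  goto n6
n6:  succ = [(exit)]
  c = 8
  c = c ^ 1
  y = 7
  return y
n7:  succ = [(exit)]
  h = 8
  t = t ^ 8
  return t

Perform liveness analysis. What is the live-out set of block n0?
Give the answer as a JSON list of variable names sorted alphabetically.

Answer: ["w"]

Working:
Per-block:
  n0 def {w} use ∅
  n1 def {p,t} use ∅
  n2 def {c,w} use {w}
  n3 def {h,p,t} use ∅
  n4 def {c,p,w} use ∅
  n5 def {h,w} use ∅
  n6 def {c,y} use ∅
  n7 def {h,t} use {t}

Live sets:
  n0: in=∅ out={w}
  n1: in={w} out={w}
  n2: in={w} out=∅
  n3: in=∅ out={t}
  n4: in={t} out={t}
  n5: in=∅ out=∅
  n6: in=∅ out=∅
  n7: in={t} out=∅

live-out(n0) = ["w"]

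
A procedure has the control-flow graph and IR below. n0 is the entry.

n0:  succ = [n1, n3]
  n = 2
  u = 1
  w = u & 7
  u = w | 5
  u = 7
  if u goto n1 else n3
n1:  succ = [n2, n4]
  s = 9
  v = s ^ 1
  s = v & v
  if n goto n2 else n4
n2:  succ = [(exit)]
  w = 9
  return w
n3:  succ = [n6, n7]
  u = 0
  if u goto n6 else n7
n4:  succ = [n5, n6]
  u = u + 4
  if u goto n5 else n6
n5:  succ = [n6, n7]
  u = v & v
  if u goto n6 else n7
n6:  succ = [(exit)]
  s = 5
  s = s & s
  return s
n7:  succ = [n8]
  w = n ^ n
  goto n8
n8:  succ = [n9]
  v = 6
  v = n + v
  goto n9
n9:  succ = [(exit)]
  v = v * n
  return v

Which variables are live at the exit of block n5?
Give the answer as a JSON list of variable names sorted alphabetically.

Answer: ["n"]

Working:
def/use:
  n0: def={n,u,w} ue=∅
  n1: def={s,v} ue={n}
  n2: def={w} ue=∅
  n3: def={u} ue=∅
  n4: def={u} ue={u}
  n5: def={u} ue={v}
  n6: def={s} ue=∅
  n7: def={w} ue={n}
  n8: def={v} ue={n}
  n9: def={v} ue={n,v}

Live sets:
  n0: in=∅ out={n,u}
  n1: in={n,u} out={n,u,v}
  n2: in=∅ out=∅
  n3: in={n} out={n}
  n4: in={n,u,v} out={n,v}
  n5: in={n,v} out={n}
  n6: in=∅ out=∅
  n7: in={n} out={n}
  n8: in={n} out={n,v}
  n9: in={n,v} out=∅

live-out(n5) = ["n"]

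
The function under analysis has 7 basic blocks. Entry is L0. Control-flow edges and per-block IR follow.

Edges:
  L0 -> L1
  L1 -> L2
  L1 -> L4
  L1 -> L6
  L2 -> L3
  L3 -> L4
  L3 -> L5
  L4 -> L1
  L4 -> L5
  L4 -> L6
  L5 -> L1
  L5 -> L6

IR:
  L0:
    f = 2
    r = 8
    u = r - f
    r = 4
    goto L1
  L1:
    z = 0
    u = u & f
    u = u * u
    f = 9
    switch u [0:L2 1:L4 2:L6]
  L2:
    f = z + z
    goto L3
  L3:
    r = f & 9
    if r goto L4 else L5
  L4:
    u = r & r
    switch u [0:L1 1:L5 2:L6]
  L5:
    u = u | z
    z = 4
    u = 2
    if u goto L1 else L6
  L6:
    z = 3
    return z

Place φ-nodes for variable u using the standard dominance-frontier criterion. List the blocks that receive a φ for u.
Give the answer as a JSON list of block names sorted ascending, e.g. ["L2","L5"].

idom tree: L1←L0 L2←L1 L3←L2 L4←L1 L5←L1 L6←L1
Dom∩ at merges:
  L1: preds {L0,L4,L5}: {L0} ∩ {L0,L1,L4} ∩ {L0,L1,L5} = {L0}; idom=L0
  L4: preds {L1,L3}: {L0,L1} ∩ {L0,L1,L2,L3} = {L0,L1}; idom=L1
  L5: preds {L3,L4}: {L0,L1,L2,L3} ∩ {L0,L1,L4} = {L0,L1}; idom=L1
  L6: preds {L1,L4,L5}: {L0,L1} ∩ {L0,L1,L4} ∩ {L0,L1,L5} = {L0,L1}; idom=L1

Frontier:
  join L1 pred L0: · stop@L0
  join L1 pred L4: L4→L1 stop@L0
  join L1 pred L5: L5→L1 stop@L0
  join L4 pred L1: · stop@L1
  join L4 pred L3: L3→L2 stop@L1
  join L5 pred L3: L3→L2 stop@L1
  join L5 pred L4: L4 stop@L1
  join L6 pred L1: · stop@L1
  join L6 pred L4: L4 stop@L1
  join L6 pred L5: L5 stop@L1
  DF(L0)=∅
  DF(L1)={L1}
  DF(L2)={L4,L5}
  DF(L3)={L4,L5}
  DF(L4)={L1,L5,L6}
  DF(L5)={L1,L6}
  DF(L6)=∅

φ for u: defs {L0,L1,L4,L5}
  DF⁺ = {L1,L5,L6}

Answer: ["L1", "L5", "L6"]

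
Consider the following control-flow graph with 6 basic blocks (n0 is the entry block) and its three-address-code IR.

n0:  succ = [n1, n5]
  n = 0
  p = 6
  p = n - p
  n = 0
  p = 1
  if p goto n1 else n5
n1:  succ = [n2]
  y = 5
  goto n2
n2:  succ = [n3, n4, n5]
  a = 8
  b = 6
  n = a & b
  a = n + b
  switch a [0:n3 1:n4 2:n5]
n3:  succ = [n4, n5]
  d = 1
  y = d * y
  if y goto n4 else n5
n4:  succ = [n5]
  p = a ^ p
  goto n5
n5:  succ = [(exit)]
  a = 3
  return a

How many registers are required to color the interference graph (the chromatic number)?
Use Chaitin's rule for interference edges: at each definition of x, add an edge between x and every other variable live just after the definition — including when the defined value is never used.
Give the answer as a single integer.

Block summaries:
  n0: def={n,p} ue=∅
  n1: def={y} ue=∅
  n2: def={a,b,n} ue=∅
  n3: def={d,y} ue={y}
  n4: def={p} ue={a,p}
  n5: def={a} ue=∅

Backward fixpoint:
  n0 li=∅ lo={p}
  n1 li={p} lo={p,y}
  n2 li={p,y} lo={a,p,y}
  n3 li={a,p,y} lo={a,p}
  n4 li={a,p} lo=∅
  n5 li=∅ lo=∅

Interference:
  a — {b,d,p,y}
  b — {a,n,p,y}
  d — {a,p,y}
  n — {b,p,y}
  p — {a,b,d,n,y}
  y — {a,b,d,n,p}

Registers:
  clique {a,b,p,y} ⇒ need ≥ 4
  4-colouring: R0={p}  R1={y}  R2={a,n}  R3={b,d}
  χ = 4

Answer: 4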